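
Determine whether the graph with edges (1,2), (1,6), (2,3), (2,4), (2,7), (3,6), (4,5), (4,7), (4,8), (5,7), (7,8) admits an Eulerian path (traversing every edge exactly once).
Yes — and in fact it has an Eulerian circuit (the graph is connected and all 8 vertices have even degree)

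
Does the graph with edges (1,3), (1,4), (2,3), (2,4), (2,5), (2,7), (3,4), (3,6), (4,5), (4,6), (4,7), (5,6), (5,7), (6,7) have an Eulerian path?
Yes — and in fact it has an Eulerian circuit (the graph is connected and all 7 vertices have even degree)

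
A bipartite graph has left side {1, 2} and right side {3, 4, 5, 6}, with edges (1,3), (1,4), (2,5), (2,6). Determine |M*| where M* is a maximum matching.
2 (matching: (1,4), (2,6); upper bound min(|L|,|R|) = min(2,4) = 2)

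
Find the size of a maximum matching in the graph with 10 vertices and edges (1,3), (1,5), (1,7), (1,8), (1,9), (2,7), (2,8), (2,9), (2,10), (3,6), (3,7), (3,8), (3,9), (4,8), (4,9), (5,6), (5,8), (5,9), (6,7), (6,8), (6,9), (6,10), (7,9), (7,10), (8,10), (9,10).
5 (matching: (1,5), (2,10), (3,9), (4,8), (6,7); upper bound floor(n/2) = floor(10/2) = 5)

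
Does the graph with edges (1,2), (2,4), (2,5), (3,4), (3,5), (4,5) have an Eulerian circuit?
No (4 vertices have odd degree: {1, 2, 4, 5}; Eulerian circuit requires 0)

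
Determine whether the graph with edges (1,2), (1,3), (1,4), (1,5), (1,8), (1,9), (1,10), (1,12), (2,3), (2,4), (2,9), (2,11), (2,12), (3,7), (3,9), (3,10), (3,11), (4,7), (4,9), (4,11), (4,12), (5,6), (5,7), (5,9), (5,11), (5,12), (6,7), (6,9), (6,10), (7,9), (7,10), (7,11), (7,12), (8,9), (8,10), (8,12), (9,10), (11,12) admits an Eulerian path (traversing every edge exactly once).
Yes (the graph is connected and exactly 2 vertices have odd degree: {9, 12}; any Eulerian path must start and end at those)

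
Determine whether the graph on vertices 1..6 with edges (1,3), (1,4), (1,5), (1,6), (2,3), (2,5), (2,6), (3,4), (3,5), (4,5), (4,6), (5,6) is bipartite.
No (odd cycle of length 3: 5 -> 1 -> 3 -> 5)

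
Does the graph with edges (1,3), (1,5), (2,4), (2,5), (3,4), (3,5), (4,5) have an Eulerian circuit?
No (2 vertices have odd degree: {3, 4}; Eulerian circuit requires 0)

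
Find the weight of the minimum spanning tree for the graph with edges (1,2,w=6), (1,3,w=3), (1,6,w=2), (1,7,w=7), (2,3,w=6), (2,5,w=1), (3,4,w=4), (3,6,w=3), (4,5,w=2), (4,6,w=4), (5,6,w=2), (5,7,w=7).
17 (MST edges: (1,3,w=3), (1,6,w=2), (1,7,w=7), (2,5,w=1), (4,5,w=2), (5,6,w=2); sum of weights 3 + 2 + 7 + 1 + 2 + 2 = 17)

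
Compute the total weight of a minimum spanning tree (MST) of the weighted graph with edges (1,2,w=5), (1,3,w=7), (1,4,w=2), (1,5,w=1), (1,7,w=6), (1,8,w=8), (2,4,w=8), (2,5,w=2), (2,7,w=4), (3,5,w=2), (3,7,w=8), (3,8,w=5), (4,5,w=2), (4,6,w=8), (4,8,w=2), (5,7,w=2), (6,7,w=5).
16 (MST edges: (1,4,w=2), (1,5,w=1), (2,5,w=2), (3,5,w=2), (4,8,w=2), (5,7,w=2), (6,7,w=5); sum of weights 2 + 1 + 2 + 2 + 2 + 2 + 5 = 16)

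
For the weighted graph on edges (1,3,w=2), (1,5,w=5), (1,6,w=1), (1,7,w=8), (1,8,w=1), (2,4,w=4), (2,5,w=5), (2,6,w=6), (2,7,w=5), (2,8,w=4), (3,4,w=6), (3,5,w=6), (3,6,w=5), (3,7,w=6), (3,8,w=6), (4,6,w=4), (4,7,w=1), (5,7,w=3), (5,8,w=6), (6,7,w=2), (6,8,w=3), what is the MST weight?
14 (MST edges: (1,3,w=2), (1,6,w=1), (1,8,w=1), (2,4,w=4), (4,7,w=1), (5,7,w=3), (6,7,w=2); sum of weights 2 + 1 + 1 + 4 + 1 + 3 + 2 = 14)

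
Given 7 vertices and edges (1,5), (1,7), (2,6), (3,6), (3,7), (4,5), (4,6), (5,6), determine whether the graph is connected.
Yes (BFS from 1 visits [1, 5, 7, 4, 6, 3, 2] — all 7 vertices reached)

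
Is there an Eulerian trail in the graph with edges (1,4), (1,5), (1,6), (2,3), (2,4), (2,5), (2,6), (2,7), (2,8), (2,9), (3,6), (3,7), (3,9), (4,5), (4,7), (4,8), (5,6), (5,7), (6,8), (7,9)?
No (8 vertices have odd degree: {1, 2, 4, 5, 6, 7, 8, 9}; Eulerian path requires 0 or 2)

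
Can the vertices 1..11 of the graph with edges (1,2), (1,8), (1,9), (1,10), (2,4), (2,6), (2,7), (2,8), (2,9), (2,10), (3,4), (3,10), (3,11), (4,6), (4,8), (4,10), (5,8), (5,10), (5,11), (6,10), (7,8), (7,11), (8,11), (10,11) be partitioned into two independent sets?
No (odd cycle of length 3: 9 -> 1 -> 2 -> 9)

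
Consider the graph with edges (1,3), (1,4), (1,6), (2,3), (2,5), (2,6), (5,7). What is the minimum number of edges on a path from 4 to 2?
3 (path: 4 -> 1 -> 6 -> 2, 3 edges)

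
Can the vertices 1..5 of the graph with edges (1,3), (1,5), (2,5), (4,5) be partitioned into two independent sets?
Yes. Partition: {1, 2, 4}, {3, 5}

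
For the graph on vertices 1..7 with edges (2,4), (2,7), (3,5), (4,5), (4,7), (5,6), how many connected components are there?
2 (components: {1}, {2, 3, 4, 5, 6, 7})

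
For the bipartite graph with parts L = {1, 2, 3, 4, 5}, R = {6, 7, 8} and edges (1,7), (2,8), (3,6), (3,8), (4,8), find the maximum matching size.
3 (matching: (1,7), (2,8), (3,6); upper bound min(|L|,|R|) = min(5,3) = 3)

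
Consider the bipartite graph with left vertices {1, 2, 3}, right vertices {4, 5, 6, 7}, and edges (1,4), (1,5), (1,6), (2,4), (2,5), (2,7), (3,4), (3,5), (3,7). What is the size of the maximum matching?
3 (matching: (1,6), (2,7), (3,5); upper bound min(|L|,|R|) = min(3,4) = 3)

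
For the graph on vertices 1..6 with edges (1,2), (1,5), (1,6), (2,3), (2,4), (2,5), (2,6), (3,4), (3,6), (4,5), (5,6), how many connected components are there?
1 (components: {1, 2, 3, 4, 5, 6})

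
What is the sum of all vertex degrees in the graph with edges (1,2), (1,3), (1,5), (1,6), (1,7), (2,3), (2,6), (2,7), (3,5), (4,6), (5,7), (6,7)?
24 (handshake: sum of degrees = 2|E| = 2 x 12 = 24)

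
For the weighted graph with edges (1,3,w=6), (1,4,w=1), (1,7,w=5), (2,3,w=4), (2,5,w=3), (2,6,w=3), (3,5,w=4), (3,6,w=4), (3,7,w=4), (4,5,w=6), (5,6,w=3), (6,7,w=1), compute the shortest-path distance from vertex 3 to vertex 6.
4 (path: 3 -> 6; weights 4 = 4)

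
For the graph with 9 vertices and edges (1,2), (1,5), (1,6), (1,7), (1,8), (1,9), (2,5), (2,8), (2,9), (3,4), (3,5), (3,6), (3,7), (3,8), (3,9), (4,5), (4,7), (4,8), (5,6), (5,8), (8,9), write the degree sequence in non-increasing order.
[6, 6, 6, 6, 4, 4, 4, 3, 3] (degrees: deg(1)=6, deg(2)=4, deg(3)=6, deg(4)=4, deg(5)=6, deg(6)=3, deg(7)=3, deg(8)=6, deg(9)=4)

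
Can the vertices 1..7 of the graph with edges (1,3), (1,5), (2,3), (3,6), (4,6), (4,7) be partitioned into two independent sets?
Yes. Partition: {1, 2, 6, 7}, {3, 4, 5}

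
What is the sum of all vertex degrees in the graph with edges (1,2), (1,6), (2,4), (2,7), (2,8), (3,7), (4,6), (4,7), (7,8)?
18 (handshake: sum of degrees = 2|E| = 2 x 9 = 18)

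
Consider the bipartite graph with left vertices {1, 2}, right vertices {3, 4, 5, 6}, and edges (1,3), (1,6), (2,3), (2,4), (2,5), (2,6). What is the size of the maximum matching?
2 (matching: (1,6), (2,5); upper bound min(|L|,|R|) = min(2,4) = 2)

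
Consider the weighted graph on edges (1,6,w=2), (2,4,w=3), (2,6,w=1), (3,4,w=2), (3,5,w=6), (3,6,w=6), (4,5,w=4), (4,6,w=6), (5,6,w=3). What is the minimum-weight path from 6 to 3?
6 (path: 6 -> 3; weights 6 = 6)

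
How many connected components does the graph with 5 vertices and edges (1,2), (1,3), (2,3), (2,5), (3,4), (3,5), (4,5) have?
1 (components: {1, 2, 3, 4, 5})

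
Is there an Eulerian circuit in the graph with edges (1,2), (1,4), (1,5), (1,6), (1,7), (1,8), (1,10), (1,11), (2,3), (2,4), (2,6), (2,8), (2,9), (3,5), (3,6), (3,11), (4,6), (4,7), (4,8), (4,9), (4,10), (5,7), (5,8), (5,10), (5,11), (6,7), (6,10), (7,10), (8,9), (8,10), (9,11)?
No (2 vertices have odd degree: {4, 7}; Eulerian circuit requires 0)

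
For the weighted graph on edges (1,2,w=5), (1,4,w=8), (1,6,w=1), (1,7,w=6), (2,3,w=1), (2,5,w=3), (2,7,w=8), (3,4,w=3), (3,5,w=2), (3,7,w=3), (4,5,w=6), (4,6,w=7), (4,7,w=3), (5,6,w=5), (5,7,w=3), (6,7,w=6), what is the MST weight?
15 (MST edges: (1,2,w=5), (1,6,w=1), (2,3,w=1), (3,4,w=3), (3,5,w=2), (3,7,w=3); sum of weights 5 + 1 + 1 + 3 + 2 + 3 = 15)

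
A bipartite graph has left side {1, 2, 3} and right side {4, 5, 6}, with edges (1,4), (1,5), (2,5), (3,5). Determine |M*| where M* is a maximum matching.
2 (matching: (1,4), (2,5); upper bound min(|L|,|R|) = min(3,3) = 3)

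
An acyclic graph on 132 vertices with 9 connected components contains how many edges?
123 (Each of the 9 component trees on V_i vertices has V_i - 1 edges; summing gives V - C = 132 - 9 = 123)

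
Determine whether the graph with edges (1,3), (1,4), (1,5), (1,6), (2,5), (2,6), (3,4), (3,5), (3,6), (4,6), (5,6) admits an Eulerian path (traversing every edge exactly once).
Yes (the graph is connected and exactly 2 vertices have odd degree: {4, 6}; any Eulerian path must start and end at those)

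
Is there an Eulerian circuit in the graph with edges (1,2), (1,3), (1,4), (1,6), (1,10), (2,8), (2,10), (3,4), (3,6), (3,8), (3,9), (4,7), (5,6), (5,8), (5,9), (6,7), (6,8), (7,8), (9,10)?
No (10 vertices have odd degree: {1, 2, 3, 4, 5, 6, 7, 8, 9, 10}; Eulerian circuit requires 0)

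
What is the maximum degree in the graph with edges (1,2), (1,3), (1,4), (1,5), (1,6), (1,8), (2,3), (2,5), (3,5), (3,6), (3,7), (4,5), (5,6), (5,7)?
6 (attained at vertices 1, 5)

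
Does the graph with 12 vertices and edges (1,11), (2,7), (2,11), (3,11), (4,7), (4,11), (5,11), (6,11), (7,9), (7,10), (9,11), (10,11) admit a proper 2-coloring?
Yes. Partition: {1, 2, 3, 4, 5, 6, 8, 9, 10, 12}, {7, 11}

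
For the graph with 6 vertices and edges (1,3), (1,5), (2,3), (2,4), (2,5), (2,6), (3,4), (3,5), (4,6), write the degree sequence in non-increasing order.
[4, 4, 3, 3, 2, 2] (degrees: deg(1)=2, deg(2)=4, deg(3)=4, deg(4)=3, deg(5)=3, deg(6)=2)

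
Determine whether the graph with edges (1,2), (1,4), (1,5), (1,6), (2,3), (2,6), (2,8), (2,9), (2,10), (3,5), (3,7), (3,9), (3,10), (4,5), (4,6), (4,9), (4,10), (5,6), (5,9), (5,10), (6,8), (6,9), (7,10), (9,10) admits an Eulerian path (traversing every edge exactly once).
Yes (the graph is connected and exactly 2 vertices have odd degree: {3, 4}; any Eulerian path must start and end at those)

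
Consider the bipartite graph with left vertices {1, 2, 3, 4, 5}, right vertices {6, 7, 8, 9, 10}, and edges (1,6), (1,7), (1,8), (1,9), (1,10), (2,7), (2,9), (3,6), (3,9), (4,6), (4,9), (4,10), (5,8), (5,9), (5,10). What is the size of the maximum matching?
5 (matching: (1,10), (2,7), (3,9), (4,6), (5,8); upper bound min(|L|,|R|) = min(5,5) = 5)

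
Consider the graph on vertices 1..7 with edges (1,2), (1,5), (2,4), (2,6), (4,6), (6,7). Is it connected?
No, it has 2 components: {1, 2, 4, 5, 6, 7}, {3}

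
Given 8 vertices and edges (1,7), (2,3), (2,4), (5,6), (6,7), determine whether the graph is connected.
No, it has 3 components: {1, 5, 6, 7}, {2, 3, 4}, {8}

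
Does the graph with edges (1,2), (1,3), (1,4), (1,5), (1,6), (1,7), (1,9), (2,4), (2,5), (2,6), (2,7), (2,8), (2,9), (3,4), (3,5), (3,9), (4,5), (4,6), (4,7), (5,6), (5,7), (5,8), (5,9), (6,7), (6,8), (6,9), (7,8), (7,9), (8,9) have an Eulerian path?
No (6 vertices have odd degree: {1, 2, 6, 7, 8, 9}; Eulerian path requires 0 or 2)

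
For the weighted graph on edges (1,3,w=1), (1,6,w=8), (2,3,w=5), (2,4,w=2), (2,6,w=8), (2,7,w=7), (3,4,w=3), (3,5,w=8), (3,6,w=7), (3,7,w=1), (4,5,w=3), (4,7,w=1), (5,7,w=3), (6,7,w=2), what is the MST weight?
10 (MST edges: (1,3,w=1), (2,4,w=2), (3,7,w=1), (4,5,w=3), (4,7,w=1), (6,7,w=2); sum of weights 1 + 2 + 1 + 3 + 1 + 2 = 10)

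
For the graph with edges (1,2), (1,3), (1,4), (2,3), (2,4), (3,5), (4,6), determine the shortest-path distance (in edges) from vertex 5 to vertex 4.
3 (path: 5 -> 3 -> 1 -> 4, 3 edges)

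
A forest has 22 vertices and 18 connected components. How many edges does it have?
4 (Each of the 18 component trees on V_i vertices has V_i - 1 edges; summing gives V - C = 22 - 18 = 4)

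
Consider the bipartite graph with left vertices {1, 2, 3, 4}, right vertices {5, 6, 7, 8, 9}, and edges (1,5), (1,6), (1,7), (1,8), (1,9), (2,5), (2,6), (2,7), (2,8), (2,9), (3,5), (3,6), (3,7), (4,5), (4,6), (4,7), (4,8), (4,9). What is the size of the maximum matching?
4 (matching: (1,9), (2,8), (3,7), (4,6); upper bound min(|L|,|R|) = min(4,5) = 4)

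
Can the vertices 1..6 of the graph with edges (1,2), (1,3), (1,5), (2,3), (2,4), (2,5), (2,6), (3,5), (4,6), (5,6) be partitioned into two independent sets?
No (odd cycle of length 3: 2 -> 1 -> 3 -> 2)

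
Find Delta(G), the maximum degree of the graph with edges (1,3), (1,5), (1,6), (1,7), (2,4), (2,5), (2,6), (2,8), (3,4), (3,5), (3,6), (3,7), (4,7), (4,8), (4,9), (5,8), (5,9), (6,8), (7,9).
5 (attained at vertices 3, 4, 5)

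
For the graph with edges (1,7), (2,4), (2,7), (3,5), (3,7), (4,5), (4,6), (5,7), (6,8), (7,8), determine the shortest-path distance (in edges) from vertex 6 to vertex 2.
2 (path: 6 -> 4 -> 2, 2 edges)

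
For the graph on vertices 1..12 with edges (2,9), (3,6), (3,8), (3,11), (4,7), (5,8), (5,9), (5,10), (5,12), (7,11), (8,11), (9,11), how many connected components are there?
2 (components: {1}, {2, 3, 4, 5, 6, 7, 8, 9, 10, 11, 12})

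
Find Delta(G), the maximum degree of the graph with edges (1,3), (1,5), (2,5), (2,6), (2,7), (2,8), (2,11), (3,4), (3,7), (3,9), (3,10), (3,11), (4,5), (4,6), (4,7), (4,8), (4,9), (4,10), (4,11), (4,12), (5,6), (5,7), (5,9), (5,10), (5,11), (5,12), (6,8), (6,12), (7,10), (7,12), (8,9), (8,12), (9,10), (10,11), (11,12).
9 (attained at vertices 4, 5)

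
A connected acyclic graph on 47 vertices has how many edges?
46 (A tree on V vertices has V - 1 edges, so 47 - 1 = 46)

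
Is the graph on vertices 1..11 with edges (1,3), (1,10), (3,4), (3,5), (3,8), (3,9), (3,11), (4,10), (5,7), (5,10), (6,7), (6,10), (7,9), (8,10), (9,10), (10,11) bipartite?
Yes. Partition: {1, 2, 4, 5, 6, 8, 9, 11}, {3, 7, 10}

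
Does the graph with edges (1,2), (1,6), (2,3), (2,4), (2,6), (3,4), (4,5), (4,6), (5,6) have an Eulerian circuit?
Yes (the graph is connected and all 6 vertices have even degree)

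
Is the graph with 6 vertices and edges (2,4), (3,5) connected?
No, it has 4 components: {1}, {2, 4}, {3, 5}, {6}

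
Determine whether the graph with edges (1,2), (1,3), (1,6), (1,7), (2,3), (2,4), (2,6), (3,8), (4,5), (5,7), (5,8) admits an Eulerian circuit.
No (2 vertices have odd degree: {3, 5}; Eulerian circuit requires 0)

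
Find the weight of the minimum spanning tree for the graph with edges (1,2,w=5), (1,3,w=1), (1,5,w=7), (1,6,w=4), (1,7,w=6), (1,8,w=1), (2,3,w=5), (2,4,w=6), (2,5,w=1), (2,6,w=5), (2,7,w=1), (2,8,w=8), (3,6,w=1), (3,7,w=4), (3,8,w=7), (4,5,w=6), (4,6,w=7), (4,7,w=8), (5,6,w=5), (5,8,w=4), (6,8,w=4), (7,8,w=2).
13 (MST edges: (1,3,w=1), (1,8,w=1), (2,4,w=6), (2,5,w=1), (2,7,w=1), (3,6,w=1), (7,8,w=2); sum of weights 1 + 1 + 6 + 1 + 1 + 1 + 2 = 13)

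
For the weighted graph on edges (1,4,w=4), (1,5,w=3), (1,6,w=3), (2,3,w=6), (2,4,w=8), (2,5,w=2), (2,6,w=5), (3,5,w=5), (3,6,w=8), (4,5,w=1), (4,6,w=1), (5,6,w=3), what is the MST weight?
12 (MST edges: (1,6,w=3), (2,5,w=2), (3,5,w=5), (4,5,w=1), (4,6,w=1); sum of weights 3 + 2 + 5 + 1 + 1 = 12)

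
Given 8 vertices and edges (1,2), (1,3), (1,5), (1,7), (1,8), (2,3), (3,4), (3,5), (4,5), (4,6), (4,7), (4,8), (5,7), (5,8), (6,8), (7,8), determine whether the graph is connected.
Yes (BFS from 1 visits [1, 2, 3, 5, 7, 8, 4, 6] — all 8 vertices reached)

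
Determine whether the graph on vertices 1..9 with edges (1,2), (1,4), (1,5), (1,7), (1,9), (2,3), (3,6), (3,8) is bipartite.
Yes. Partition: {1, 3}, {2, 4, 5, 6, 7, 8, 9}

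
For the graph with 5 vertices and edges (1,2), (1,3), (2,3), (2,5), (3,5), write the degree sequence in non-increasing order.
[3, 3, 2, 2, 0] (degrees: deg(1)=2, deg(2)=3, deg(3)=3, deg(4)=0, deg(5)=2)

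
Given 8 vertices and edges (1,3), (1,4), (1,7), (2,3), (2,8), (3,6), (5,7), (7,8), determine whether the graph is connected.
Yes (BFS from 1 visits [1, 3, 4, 7, 2, 6, 5, 8] — all 8 vertices reached)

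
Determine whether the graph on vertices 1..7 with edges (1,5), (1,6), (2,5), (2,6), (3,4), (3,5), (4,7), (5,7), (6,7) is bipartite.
Yes. Partition: {1, 2, 3, 7}, {4, 5, 6}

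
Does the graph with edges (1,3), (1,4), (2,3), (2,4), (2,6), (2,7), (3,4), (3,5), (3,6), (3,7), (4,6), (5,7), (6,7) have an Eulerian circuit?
Yes (the graph is connected and all 7 vertices have even degree)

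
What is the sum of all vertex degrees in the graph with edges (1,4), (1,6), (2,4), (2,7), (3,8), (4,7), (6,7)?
14 (handshake: sum of degrees = 2|E| = 2 x 7 = 14)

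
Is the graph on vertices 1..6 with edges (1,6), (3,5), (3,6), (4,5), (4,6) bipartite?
Yes. Partition: {1, 2, 3, 4}, {5, 6}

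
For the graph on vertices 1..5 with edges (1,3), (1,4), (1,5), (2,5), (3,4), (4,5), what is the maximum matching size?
2 (matching: (1,3), (4,5); upper bound floor(n/2) = floor(5/2) = 2)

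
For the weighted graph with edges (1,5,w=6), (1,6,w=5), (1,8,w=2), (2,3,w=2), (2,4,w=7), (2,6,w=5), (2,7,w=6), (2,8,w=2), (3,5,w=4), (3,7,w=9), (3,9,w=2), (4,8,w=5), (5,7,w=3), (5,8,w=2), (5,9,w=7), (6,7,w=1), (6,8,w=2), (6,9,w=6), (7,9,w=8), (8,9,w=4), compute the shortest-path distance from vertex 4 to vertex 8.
5 (path: 4 -> 8; weights 5 = 5)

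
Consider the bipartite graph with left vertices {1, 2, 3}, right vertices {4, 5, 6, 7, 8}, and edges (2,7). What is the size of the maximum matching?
1 (matching: (2,7); upper bound min(|L|,|R|) = min(3,5) = 3)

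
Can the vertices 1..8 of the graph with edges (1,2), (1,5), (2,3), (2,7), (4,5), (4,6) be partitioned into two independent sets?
Yes. Partition: {1, 3, 4, 7, 8}, {2, 5, 6}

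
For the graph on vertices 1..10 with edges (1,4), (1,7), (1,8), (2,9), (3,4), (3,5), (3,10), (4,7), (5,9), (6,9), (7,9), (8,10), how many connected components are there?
1 (components: {1, 2, 3, 4, 5, 6, 7, 8, 9, 10})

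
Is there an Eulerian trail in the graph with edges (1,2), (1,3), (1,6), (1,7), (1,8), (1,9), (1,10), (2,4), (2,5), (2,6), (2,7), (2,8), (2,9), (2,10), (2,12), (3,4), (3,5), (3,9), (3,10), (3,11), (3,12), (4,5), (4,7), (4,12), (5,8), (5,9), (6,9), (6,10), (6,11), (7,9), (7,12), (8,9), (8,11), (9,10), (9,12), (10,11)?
No (10 vertices have odd degree: {1, 2, 3, 4, 5, 6, 7, 8, 9, 12}; Eulerian path requires 0 or 2)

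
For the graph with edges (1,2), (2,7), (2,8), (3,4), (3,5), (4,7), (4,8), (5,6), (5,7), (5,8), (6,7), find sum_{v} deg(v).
22 (handshake: sum of degrees = 2|E| = 2 x 11 = 22)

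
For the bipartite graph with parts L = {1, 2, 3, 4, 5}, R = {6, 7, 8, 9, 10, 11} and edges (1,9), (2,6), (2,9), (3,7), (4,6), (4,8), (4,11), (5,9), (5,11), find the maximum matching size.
5 (matching: (1,9), (2,6), (3,7), (4,8), (5,11); upper bound min(|L|,|R|) = min(5,6) = 5)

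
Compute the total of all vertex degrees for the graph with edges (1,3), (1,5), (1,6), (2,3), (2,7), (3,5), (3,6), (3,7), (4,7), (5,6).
20 (handshake: sum of degrees = 2|E| = 2 x 10 = 20)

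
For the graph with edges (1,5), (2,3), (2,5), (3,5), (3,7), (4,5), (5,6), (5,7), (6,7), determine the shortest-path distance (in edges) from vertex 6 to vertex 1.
2 (path: 6 -> 5 -> 1, 2 edges)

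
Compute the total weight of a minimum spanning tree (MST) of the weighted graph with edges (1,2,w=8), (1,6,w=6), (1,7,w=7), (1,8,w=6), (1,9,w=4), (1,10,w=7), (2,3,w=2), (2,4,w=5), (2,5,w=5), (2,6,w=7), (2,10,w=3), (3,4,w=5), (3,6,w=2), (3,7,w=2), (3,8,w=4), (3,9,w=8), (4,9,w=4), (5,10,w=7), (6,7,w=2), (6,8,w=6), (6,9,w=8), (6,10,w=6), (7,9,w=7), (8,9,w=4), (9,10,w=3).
29 (MST edges: (1,9,w=4), (2,3,w=2), (2,5,w=5), (2,10,w=3), (3,6,w=2), (3,7,w=2), (3,8,w=4), (4,9,w=4), (9,10,w=3); sum of weights 4 + 2 + 5 + 3 + 2 + 2 + 4 + 4 + 3 = 29)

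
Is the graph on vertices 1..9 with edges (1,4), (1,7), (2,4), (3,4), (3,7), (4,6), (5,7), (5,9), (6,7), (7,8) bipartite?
Yes. Partition: {1, 2, 3, 5, 6, 8}, {4, 7, 9}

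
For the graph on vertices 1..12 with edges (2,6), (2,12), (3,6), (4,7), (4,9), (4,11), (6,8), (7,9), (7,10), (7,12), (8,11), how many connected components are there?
3 (components: {1}, {2, 3, 4, 6, 7, 8, 9, 10, 11, 12}, {5})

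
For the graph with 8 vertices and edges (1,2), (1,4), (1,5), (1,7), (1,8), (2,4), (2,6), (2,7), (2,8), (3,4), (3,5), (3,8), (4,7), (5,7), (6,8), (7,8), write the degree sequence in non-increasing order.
[5, 5, 5, 5, 4, 3, 3, 2] (degrees: deg(1)=5, deg(2)=5, deg(3)=3, deg(4)=4, deg(5)=3, deg(6)=2, deg(7)=5, deg(8)=5)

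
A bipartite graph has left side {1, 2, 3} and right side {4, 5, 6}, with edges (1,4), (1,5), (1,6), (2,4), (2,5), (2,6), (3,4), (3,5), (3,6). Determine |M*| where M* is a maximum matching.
3 (matching: (1,6), (2,5), (3,4); upper bound min(|L|,|R|) = min(3,3) = 3)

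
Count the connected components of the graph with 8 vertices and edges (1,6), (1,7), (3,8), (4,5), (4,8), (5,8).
3 (components: {1, 6, 7}, {2}, {3, 4, 5, 8})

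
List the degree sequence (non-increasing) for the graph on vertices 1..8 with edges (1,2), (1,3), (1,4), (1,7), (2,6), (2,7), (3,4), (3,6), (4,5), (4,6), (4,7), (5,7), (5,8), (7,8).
[5, 5, 4, 3, 3, 3, 3, 2] (degrees: deg(1)=4, deg(2)=3, deg(3)=3, deg(4)=5, deg(5)=3, deg(6)=3, deg(7)=5, deg(8)=2)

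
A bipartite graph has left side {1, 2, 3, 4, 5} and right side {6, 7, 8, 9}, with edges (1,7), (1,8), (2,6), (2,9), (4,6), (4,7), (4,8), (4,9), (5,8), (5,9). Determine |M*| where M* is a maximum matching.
4 (matching: (1,7), (2,9), (4,6), (5,8); upper bound min(|L|,|R|) = min(5,4) = 4)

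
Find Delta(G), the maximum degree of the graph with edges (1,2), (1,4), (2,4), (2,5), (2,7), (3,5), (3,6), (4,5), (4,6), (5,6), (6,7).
4 (attained at vertices 2, 4, 5, 6)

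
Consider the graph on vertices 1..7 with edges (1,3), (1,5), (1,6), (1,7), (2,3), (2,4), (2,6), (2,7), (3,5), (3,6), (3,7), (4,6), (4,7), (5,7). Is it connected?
Yes (BFS from 1 visits [1, 3, 5, 6, 7, 2, 4] — all 7 vertices reached)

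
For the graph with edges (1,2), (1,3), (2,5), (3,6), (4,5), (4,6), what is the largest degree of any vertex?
2 (attained at vertices 1, 2, 3, 4, 5, 6)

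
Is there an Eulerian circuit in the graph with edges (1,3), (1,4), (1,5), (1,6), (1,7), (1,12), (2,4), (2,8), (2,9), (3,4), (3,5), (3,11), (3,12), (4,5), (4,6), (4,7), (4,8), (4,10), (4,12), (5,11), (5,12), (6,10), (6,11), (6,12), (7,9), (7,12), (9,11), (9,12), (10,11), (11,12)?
No (6 vertices have odd degree: {2, 3, 4, 5, 6, 10}; Eulerian circuit requires 0)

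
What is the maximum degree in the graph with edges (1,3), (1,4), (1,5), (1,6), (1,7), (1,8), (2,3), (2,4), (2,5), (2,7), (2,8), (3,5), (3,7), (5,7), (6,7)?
6 (attained at vertex 1)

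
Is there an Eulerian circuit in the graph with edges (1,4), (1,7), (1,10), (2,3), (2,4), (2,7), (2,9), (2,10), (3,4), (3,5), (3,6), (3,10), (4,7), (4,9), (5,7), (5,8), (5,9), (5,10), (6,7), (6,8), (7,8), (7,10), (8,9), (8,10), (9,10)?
No (10 vertices have odd degree: {1, 2, 3, 4, 5, 6, 7, 8, 9, 10}; Eulerian circuit requires 0)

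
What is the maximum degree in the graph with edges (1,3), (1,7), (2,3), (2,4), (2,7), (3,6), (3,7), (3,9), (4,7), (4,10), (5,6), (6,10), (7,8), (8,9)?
5 (attained at vertices 3, 7)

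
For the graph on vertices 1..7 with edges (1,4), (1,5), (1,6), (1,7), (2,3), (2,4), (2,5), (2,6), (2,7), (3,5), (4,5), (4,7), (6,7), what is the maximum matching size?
3 (matching: (1,6), (3,5), (4,7); upper bound floor(n/2) = floor(7/2) = 3)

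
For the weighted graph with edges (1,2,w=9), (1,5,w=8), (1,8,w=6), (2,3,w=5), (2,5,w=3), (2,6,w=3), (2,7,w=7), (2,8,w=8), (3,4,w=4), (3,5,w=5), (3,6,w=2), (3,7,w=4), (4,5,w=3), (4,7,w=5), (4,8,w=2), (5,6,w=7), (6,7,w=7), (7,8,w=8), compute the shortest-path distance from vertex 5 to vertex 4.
3 (path: 5 -> 4; weights 3 = 3)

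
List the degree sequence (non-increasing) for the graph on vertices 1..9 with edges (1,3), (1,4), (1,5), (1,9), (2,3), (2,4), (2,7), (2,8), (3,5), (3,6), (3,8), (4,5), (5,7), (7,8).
[5, 4, 4, 4, 3, 3, 3, 1, 1] (degrees: deg(1)=4, deg(2)=4, deg(3)=5, deg(4)=3, deg(5)=4, deg(6)=1, deg(7)=3, deg(8)=3, deg(9)=1)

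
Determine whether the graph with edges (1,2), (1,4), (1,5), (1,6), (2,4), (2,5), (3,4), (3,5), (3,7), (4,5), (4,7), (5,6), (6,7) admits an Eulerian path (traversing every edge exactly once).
No (6 vertices have odd degree: {2, 3, 4, 5, 6, 7}; Eulerian path requires 0 or 2)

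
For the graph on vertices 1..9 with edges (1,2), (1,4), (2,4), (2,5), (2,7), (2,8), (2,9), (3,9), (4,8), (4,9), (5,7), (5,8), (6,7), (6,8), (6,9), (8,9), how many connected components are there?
1 (components: {1, 2, 3, 4, 5, 6, 7, 8, 9})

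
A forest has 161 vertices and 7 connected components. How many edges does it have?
154 (Each of the 7 component trees on V_i vertices has V_i - 1 edges; summing gives V - C = 161 - 7 = 154)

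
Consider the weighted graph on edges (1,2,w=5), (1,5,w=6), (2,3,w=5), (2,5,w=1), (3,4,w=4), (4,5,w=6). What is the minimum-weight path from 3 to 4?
4 (path: 3 -> 4; weights 4 = 4)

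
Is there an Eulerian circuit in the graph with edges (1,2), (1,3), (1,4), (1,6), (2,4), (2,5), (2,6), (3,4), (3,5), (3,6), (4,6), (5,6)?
No (2 vertices have odd degree: {5, 6}; Eulerian circuit requires 0)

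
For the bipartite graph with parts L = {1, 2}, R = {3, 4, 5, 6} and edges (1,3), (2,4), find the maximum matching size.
2 (matching: (1,3), (2,4); upper bound min(|L|,|R|) = min(2,4) = 2)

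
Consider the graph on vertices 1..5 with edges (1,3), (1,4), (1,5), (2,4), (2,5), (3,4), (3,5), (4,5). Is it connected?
Yes (BFS from 1 visits [1, 3, 4, 5, 2] — all 5 vertices reached)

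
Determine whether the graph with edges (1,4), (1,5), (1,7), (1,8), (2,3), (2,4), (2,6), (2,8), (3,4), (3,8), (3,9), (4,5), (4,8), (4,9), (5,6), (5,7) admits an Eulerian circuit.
Yes (the graph is connected and all 9 vertices have even degree)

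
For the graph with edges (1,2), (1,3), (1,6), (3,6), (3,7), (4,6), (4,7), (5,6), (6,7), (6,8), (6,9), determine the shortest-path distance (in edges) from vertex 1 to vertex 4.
2 (path: 1 -> 6 -> 4, 2 edges)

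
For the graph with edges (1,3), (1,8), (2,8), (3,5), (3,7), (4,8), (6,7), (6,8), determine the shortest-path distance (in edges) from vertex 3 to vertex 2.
3 (path: 3 -> 1 -> 8 -> 2, 3 edges)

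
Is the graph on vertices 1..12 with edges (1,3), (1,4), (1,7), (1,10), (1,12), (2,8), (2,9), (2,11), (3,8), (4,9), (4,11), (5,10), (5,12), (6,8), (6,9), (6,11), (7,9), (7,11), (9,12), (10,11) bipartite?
Yes. Partition: {1, 5, 8, 9, 11}, {2, 3, 4, 6, 7, 10, 12}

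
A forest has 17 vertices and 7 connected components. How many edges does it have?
10 (Each of the 7 component trees on V_i vertices has V_i - 1 edges; summing gives V - C = 17 - 7 = 10)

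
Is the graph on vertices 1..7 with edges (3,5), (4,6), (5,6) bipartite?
Yes. Partition: {1, 2, 3, 6, 7}, {4, 5}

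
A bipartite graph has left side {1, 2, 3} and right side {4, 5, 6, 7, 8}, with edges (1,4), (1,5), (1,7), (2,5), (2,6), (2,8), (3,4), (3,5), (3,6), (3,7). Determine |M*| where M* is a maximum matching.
3 (matching: (1,7), (2,8), (3,6); upper bound min(|L|,|R|) = min(3,5) = 3)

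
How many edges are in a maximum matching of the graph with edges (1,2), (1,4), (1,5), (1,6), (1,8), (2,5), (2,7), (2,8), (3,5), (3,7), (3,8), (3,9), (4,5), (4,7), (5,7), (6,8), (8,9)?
4 (matching: (1,6), (2,8), (3,9), (4,7); upper bound floor(n/2) = floor(9/2) = 4)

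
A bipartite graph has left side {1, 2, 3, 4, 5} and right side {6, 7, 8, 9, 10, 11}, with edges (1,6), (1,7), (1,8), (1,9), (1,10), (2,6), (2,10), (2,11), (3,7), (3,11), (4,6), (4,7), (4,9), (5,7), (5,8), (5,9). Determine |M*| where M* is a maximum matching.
5 (matching: (1,10), (2,11), (3,7), (4,9), (5,8); upper bound min(|L|,|R|) = min(5,6) = 5)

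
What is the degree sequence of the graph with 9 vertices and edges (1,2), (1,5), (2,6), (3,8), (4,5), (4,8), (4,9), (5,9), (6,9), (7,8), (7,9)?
[4, 3, 3, 3, 2, 2, 2, 2, 1] (degrees: deg(1)=2, deg(2)=2, deg(3)=1, deg(4)=3, deg(5)=3, deg(6)=2, deg(7)=2, deg(8)=3, deg(9)=4)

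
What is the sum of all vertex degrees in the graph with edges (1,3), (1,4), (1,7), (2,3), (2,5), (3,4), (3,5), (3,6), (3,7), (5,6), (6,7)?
22 (handshake: sum of degrees = 2|E| = 2 x 11 = 22)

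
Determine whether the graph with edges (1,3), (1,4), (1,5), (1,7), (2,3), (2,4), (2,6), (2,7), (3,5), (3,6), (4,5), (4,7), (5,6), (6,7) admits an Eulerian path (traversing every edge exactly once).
Yes — and in fact it has an Eulerian circuit (the graph is connected and all 7 vertices have even degree)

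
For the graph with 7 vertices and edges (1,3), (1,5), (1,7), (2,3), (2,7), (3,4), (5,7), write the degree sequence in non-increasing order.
[3, 3, 3, 2, 2, 1, 0] (degrees: deg(1)=3, deg(2)=2, deg(3)=3, deg(4)=1, deg(5)=2, deg(6)=0, deg(7)=3)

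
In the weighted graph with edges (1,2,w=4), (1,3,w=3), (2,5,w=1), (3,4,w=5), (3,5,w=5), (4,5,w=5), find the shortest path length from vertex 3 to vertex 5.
5 (path: 3 -> 5; weights 5 = 5)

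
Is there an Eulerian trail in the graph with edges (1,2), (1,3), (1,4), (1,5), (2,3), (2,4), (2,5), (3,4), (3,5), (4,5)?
Yes — and in fact it has an Eulerian circuit (the graph is connected and all 5 vertices have even degree)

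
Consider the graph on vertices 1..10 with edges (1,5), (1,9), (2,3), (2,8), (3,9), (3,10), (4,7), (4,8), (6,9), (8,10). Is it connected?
Yes (BFS from 1 visits [1, 5, 9, 3, 6, 2, 10, 8, 4, 7] — all 10 vertices reached)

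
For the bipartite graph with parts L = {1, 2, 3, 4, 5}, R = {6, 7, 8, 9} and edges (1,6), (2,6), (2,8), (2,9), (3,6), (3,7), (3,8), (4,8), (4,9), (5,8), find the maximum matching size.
4 (matching: (1,6), (2,9), (3,7), (4,8); upper bound min(|L|,|R|) = min(5,4) = 4)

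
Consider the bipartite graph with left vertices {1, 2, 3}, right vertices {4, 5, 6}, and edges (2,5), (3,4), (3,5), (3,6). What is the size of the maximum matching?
2 (matching: (2,5), (3,6); upper bound min(|L|,|R|) = min(3,3) = 3)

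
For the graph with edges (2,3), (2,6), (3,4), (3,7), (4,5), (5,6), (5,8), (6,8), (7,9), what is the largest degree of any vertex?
3 (attained at vertices 3, 5, 6)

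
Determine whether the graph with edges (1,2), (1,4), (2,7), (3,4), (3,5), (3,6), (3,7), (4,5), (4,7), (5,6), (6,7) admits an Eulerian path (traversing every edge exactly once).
Yes (the graph is connected and exactly 2 vertices have odd degree: {5, 6}; any Eulerian path must start and end at those)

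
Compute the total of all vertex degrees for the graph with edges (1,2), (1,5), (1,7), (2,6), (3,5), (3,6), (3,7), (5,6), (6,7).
18 (handshake: sum of degrees = 2|E| = 2 x 9 = 18)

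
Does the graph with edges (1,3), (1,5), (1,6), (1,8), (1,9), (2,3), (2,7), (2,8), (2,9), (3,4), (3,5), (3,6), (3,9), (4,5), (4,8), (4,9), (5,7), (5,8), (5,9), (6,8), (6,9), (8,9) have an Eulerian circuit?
No (2 vertices have odd degree: {1, 9}; Eulerian circuit requires 0)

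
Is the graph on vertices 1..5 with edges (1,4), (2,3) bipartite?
Yes. Partition: {1, 2, 5}, {3, 4}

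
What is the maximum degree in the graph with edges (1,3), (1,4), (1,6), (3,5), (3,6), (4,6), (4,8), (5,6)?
4 (attained at vertex 6)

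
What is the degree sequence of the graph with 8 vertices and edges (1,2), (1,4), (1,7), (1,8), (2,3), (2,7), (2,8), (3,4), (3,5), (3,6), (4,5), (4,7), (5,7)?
[4, 4, 4, 4, 4, 3, 2, 1] (degrees: deg(1)=4, deg(2)=4, deg(3)=4, deg(4)=4, deg(5)=3, deg(6)=1, deg(7)=4, deg(8)=2)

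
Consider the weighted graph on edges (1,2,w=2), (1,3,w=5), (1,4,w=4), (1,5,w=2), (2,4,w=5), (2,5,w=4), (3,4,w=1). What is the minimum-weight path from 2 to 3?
6 (path: 2 -> 4 -> 3; weights 5 + 1 = 6)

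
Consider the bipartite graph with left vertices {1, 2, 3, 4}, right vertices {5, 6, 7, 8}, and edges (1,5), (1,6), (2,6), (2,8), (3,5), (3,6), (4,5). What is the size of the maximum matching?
3 (matching: (1,6), (2,8), (3,5); upper bound min(|L|,|R|) = min(4,4) = 4)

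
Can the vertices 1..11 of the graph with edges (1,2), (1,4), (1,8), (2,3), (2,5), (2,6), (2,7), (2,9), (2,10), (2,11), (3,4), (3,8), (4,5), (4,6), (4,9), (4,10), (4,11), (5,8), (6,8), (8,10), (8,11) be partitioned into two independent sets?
Yes. Partition: {1, 3, 5, 6, 7, 9, 10, 11}, {2, 4, 8}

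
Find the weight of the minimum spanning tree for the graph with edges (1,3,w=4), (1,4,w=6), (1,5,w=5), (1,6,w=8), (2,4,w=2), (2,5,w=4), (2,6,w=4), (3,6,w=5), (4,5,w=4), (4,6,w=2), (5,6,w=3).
16 (MST edges: (1,3,w=4), (1,5,w=5), (2,4,w=2), (4,6,w=2), (5,6,w=3); sum of weights 4 + 5 + 2 + 2 + 3 = 16)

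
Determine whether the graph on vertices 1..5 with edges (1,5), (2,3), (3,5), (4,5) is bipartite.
Yes. Partition: {1, 3, 4}, {2, 5}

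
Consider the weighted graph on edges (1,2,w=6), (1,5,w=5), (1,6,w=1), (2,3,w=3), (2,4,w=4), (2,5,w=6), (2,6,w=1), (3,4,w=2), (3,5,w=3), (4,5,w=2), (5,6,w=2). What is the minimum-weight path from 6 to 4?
4 (path: 6 -> 5 -> 4; weights 2 + 2 = 4)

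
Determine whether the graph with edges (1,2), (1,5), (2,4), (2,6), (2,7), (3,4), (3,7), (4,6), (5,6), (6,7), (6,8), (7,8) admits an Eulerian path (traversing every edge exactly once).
Yes (the graph is connected and exactly 2 vertices have odd degree: {4, 6}; any Eulerian path must start and end at those)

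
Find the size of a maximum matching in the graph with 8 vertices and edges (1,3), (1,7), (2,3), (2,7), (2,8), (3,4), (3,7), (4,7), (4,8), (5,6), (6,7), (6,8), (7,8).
4 (matching: (1,3), (2,8), (4,7), (5,6); upper bound floor(n/2) = floor(8/2) = 4)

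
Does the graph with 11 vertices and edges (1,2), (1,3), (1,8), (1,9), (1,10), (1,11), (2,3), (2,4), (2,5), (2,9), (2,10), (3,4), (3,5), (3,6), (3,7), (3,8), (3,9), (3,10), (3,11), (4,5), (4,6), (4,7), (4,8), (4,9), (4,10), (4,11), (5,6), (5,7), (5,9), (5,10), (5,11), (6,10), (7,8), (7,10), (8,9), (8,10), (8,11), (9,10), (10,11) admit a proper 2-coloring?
No (odd cycle of length 3: 3 -> 1 -> 2 -> 3)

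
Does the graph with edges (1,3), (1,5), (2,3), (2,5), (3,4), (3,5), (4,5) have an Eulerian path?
Yes — and in fact it has an Eulerian circuit (the graph is connected and all 5 vertices have even degree)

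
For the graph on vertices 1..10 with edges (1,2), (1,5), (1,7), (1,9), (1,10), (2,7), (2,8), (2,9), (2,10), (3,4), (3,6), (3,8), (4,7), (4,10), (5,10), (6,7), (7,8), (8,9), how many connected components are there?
1 (components: {1, 2, 3, 4, 5, 6, 7, 8, 9, 10})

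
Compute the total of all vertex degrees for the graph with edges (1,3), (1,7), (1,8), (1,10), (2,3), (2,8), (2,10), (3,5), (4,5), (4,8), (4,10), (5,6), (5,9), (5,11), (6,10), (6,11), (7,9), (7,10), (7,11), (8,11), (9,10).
42 (handshake: sum of degrees = 2|E| = 2 x 21 = 42)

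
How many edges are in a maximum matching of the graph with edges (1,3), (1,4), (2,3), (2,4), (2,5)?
2 (matching: (1,4), (2,5); upper bound floor(n/2) = floor(5/2) = 2)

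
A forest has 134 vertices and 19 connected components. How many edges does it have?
115 (Each of the 19 component trees on V_i vertices has V_i - 1 edges; summing gives V - C = 134 - 19 = 115)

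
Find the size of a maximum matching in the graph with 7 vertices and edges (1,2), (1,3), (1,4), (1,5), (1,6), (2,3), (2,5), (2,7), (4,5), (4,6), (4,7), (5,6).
3 (matching: (1,5), (2,7), (4,6); upper bound floor(n/2) = floor(7/2) = 3)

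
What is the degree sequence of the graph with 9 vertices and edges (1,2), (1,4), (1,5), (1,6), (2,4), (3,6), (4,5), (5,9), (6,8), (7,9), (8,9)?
[4, 3, 3, 3, 3, 2, 2, 1, 1] (degrees: deg(1)=4, deg(2)=2, deg(3)=1, deg(4)=3, deg(5)=3, deg(6)=3, deg(7)=1, deg(8)=2, deg(9)=3)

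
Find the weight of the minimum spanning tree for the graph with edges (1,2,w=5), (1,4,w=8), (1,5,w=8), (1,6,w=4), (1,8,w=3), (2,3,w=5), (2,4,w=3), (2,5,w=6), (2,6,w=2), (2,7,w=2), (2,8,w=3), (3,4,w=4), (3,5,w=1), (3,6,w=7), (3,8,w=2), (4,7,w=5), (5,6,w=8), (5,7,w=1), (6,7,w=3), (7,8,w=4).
14 (MST edges: (1,8,w=3), (2,4,w=3), (2,6,w=2), (2,7,w=2), (3,5,w=1), (3,8,w=2), (5,7,w=1); sum of weights 3 + 3 + 2 + 2 + 1 + 2 + 1 = 14)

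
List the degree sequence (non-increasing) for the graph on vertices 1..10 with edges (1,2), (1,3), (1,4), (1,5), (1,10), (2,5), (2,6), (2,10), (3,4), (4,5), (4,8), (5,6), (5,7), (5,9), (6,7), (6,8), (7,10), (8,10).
[6, 5, 4, 4, 4, 4, 3, 3, 2, 1] (degrees: deg(1)=5, deg(2)=4, deg(3)=2, deg(4)=4, deg(5)=6, deg(6)=4, deg(7)=3, deg(8)=3, deg(9)=1, deg(10)=4)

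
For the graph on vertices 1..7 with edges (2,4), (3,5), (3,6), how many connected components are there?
4 (components: {1}, {2, 4}, {3, 5, 6}, {7})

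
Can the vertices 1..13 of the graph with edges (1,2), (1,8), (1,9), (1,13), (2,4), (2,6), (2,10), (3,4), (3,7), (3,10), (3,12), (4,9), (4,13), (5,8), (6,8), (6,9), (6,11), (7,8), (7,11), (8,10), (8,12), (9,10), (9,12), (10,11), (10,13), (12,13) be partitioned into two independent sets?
Yes. Partition: {1, 4, 5, 6, 7, 10, 12}, {2, 3, 8, 9, 11, 13}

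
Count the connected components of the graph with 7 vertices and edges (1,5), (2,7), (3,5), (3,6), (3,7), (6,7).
2 (components: {1, 2, 3, 5, 6, 7}, {4})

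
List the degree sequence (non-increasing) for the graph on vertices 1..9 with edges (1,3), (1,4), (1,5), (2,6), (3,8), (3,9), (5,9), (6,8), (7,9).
[3, 3, 3, 2, 2, 2, 1, 1, 1] (degrees: deg(1)=3, deg(2)=1, deg(3)=3, deg(4)=1, deg(5)=2, deg(6)=2, deg(7)=1, deg(8)=2, deg(9)=3)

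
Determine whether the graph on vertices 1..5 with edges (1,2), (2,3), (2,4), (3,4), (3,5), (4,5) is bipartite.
No (odd cycle of length 3: 4 -> 2 -> 3 -> 4)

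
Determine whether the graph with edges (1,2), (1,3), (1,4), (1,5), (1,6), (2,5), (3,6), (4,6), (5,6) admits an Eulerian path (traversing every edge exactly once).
Yes (the graph is connected and exactly 2 vertices have odd degree: {1, 5}; any Eulerian path must start and end at those)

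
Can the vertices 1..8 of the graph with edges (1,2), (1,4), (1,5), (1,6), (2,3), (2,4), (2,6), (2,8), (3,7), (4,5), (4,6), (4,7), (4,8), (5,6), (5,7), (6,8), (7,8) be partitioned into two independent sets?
No (odd cycle of length 3: 6 -> 1 -> 5 -> 6)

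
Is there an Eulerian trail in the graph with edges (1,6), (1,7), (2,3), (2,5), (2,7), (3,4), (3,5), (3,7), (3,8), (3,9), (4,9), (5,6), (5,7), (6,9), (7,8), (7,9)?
Yes (the graph is connected and exactly 2 vertices have odd degree: {2, 6}; any Eulerian path must start and end at those)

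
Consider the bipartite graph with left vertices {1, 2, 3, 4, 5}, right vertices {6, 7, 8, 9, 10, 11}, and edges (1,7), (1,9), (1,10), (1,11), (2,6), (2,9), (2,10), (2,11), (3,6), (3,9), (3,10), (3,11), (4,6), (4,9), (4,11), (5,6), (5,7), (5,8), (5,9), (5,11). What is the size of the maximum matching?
5 (matching: (1,7), (2,10), (3,9), (4,11), (5,8); upper bound min(|L|,|R|) = min(5,6) = 5)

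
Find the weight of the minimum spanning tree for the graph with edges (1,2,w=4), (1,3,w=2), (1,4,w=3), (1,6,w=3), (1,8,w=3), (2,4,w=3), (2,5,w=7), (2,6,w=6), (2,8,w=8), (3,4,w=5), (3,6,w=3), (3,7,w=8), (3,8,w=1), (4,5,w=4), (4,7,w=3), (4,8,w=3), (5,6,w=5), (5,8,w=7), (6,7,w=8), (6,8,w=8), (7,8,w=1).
17 (MST edges: (1,3,w=2), (1,4,w=3), (1,6,w=3), (2,4,w=3), (3,8,w=1), (4,5,w=4), (7,8,w=1); sum of weights 2 + 3 + 3 + 3 + 1 + 4 + 1 = 17)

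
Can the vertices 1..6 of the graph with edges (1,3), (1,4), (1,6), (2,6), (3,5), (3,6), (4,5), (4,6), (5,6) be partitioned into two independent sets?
No (odd cycle of length 3: 3 -> 1 -> 6 -> 3)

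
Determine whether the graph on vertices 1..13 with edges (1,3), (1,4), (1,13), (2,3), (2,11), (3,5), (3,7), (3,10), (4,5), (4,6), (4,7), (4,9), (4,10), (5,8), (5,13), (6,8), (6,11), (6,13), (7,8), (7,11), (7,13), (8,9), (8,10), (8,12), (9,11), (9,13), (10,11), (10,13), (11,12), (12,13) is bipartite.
Yes. Partition: {1, 2, 5, 6, 7, 9, 10, 12}, {3, 4, 8, 11, 13}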